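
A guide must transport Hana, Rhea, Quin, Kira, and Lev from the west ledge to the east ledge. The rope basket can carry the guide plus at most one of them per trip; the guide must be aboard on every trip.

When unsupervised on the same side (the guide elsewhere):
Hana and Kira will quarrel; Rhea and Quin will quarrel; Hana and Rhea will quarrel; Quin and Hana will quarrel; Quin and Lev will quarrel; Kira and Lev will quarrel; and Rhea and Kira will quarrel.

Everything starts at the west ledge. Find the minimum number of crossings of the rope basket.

impossible

Whatever the first load, the items left behind include a forbidden pair without the guide. No opening move is safe, so no plan exists.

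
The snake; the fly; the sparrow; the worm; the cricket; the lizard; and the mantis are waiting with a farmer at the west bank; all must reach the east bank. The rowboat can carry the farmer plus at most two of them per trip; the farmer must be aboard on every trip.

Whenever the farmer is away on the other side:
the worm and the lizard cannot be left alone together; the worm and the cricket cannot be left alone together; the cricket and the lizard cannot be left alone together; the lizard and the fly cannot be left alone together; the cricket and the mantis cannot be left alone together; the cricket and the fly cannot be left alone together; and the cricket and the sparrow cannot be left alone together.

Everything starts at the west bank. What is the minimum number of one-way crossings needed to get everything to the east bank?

11

Counting alone: the farmer can take at most 2 across per trip to the east bank, so moving all 7 needs at least 4 loaded trips out, with a return between consecutive ones — at least 7 crossings.
The safety rule pushes this higher. Following every safe sequence of crossings, the most of the 7 that can be at the east bank as the rowboat arrives there on crossings 7, 9 is 5, 6 respectively — never all 7.
So no plan with fewer than 11 crossings exists, and this one achieves 11:
1. Farmer goes to the east bank with the cricket and the lizard.
2. Farmer goes back to the west bank with the cricket.
3. Farmer goes to the east bank with the cricket and the snake.
4. Farmer goes back to the west bank with the cricket.
5. Farmer goes to the east bank with the cricket and the sparrow.
6. Farmer goes back to the west bank with the cricket.
7. Farmer goes to the east bank with the cricket and the mantis.
8. Farmer goes back to the west bank with the cricket.
9. Farmer goes to the east bank with the fly and the worm.
10. Farmer goes back to the west bank with the lizard.
11. Farmer goes to the east bank with the cricket and the lizard.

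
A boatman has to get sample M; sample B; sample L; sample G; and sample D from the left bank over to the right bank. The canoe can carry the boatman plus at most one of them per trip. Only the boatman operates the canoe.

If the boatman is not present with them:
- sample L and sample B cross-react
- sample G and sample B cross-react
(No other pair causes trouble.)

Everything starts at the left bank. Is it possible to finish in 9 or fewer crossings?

Counting alone: the boatman can take at most 1 across per trip to the right bank, so moving all 5 needs at least 5 loaded trips out, with a return between consecutive ones — at least 9 crossings.
The safety rule pushes this higher. Following every safe sequence of crossings, the most of the 5 that can be at the right bank as the canoe arrives there on crossing 9 is 4 — never all 5.
So the move cannot be finished within 9 crossings. (The shortest complete plan takes 11:)
1. Boatman goes to the right bank with sample B.  [the left bank: sample D, sample G, sample L, sample M | the right bank: sample B]
2. Boatman goes back to the left bank alone.  [the left bank: sample D, sample G, sample L, sample M | the right bank: sample B]
3. Boatman goes to the right bank with sample M.  [the left bank: sample D, sample G, sample L | the right bank: sample B, sample M]
4. Boatman goes back to the left bank alone.  [the left bank: sample D, sample G, sample L | the right bank: sample B, sample M]
5. Boatman goes to the right bank with sample L.  [the left bank: sample D, sample G | the right bank: sample B, sample L, sample M]
6. Boatman goes back to the left bank with sample B.  [the left bank: sample B, sample D, sample G | the right bank: sample L, sample M]
7. Boatman goes to the right bank with sample G.  [the left bank: sample B, sample D | the right bank: sample G, sample L, sample M]
8. Boatman goes back to the left bank alone.  [the left bank: sample B, sample D | the right bank: sample G, sample L, sample M]
9. Boatman goes to the right bank with sample D.  [the left bank: sample B | the right bank: sample D, sample G, sample L, sample M]
10. Boatman goes back to the left bank alone.  [the left bank: sample B | the right bank: sample D, sample G, sample L, sample M]
11. Boatman goes to the right bank with sample B.  [the left bank: — | the right bank: sample B, sample D, sample G, sample L, sample M]

No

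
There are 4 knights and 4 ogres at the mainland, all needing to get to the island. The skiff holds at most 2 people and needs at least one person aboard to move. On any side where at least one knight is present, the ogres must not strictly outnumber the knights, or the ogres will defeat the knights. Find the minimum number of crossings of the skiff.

impossible

Following every safe sequence of crossings from the start, the most of the 8 that can be at the island as the skiff arrives there on crossings 1, 3, 5 is 2, 3, 4 respectively; the best ever achieved is 4 of 8.
From crossing 7 on, no configuration arises that was not already reachable earlier: only 11 distinct safe configurations (who is on which side, and where the skiff is) can ever be reached, none of them has everyone across, and every continuation just revisits them. They are: 0 knights + 0 ogres across (skiff back at the start); 0 knights + 1 ogre across (skiff there); 0 knights + 1 ogre across (skiff back at the start); 0 knights + 2 ogres across (skiff there); 0 knights + 2 ogres across (skiff back at the start); 0 knights + 3 ogres across (skiff there); 0 knights + 3 ogres across (skiff back at the start); 0 knights + 4 ogres across (skiff there); 1 knight + 1 ogre across (skiff there); 1 knight + 1 ogre across (skiff back at the start); 2 knights + 2 ogres across (skiff there). So no valid plan exists.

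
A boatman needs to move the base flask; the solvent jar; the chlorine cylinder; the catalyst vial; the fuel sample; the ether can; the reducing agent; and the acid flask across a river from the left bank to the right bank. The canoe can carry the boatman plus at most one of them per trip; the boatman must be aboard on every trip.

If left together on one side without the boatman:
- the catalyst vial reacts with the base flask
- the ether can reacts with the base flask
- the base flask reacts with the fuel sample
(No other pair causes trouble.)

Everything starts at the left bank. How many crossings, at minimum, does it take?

impossible

Following every safe sequence of crossings from the start, the most of the 8 that can be at the right bank as the canoe arrives there on crossings 1, 3, 5, 7, 9, 11 is 1, 2, 3, 4, 5, 6 respectively; the best ever achieved is 6 of 8.
From crossing 13 on, no configuration arises that was not already reachable earlier: only 144 distinct safe configurations (who is on which side, and where the canoe is) can ever be reached, none of them has everyone across, and every continuation just revisits them. So no valid plan exists.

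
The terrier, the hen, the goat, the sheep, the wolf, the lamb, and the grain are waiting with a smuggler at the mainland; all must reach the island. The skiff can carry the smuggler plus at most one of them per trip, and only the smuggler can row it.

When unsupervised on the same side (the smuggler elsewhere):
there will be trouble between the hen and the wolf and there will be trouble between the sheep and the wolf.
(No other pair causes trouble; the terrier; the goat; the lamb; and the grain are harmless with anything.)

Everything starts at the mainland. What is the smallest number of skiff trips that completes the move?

15

Counting alone: the smuggler can take at most 1 across per trip to the island, so moving all 7 needs at least 7 loaded trips out, with a return between consecutive ones — at least 13 crossings.
The safety rule pushes this higher. Following every safe sequence of crossings, the most of the 7 that can be at the island as the skiff arrives there on crossing 13 is 6 — never all 7.
So no plan with fewer than 15 crossings exists, and this one achieves 15:
1. Smuggler goes to the island with the wolf.  [the mainland: the goat, the grain, the hen, the lamb, the sheep, the terrier | the island: the wolf]
2. Smuggler goes back to the mainland alone.  [the mainland: the goat, the grain, the hen, the lamb, the sheep, the terrier | the island: the wolf]
3. Smuggler goes to the island with the terrier.  [the mainland: the goat, the grain, the hen, the lamb, the sheep | the island: the terrier, the wolf]
4. Smuggler goes back to the mainland alone.  [the mainland: the goat, the grain, the hen, the lamb, the sheep | the island: the terrier, the wolf]
5. Smuggler goes to the island with the hen.  [the mainland: the goat, the grain, the lamb, the sheep | the island: the hen, the terrier, the wolf]
6. Smuggler goes back to the mainland with the wolf.  [the mainland: the goat, the grain, the lamb, the sheep, the wolf | the island: the hen, the terrier]
7. Smuggler goes to the island with the sheep.  [the mainland: the goat, the grain, the lamb, the wolf | the island: the hen, the sheep, the terrier]
8. Smuggler goes back to the mainland alone.  [the mainland: the goat, the grain, the lamb, the wolf | the island: the hen, the sheep, the terrier]
9. Smuggler goes to the island with the goat.  [the mainland: the grain, the lamb, the wolf | the island: the goat, the hen, the sheep, the terrier]
10. Smuggler goes back to the mainland alone.  [the mainland: the grain, the lamb, the wolf | the island: the goat, the hen, the sheep, the terrier]
11. Smuggler goes to the island with the lamb.  [the mainland: the grain, the wolf | the island: the goat, the hen, the lamb, the sheep, the terrier]
12. Smuggler goes back to the mainland alone.  [the mainland: the grain, the wolf | the island: the goat, the hen, the lamb, the sheep, the terrier]
13. Smuggler goes to the island with the grain.  [the mainland: the wolf | the island: the goat, the grain, the hen, the lamb, the sheep, the terrier]
14. Smuggler goes back to the mainland alone.  [the mainland: the wolf | the island: the goat, the grain, the hen, the lamb, the sheep, the terrier]
15. Smuggler goes to the island with the wolf.  [the mainland: — | the island: the goat, the grain, the hen, the lamb, the sheep, the terrier, the wolf]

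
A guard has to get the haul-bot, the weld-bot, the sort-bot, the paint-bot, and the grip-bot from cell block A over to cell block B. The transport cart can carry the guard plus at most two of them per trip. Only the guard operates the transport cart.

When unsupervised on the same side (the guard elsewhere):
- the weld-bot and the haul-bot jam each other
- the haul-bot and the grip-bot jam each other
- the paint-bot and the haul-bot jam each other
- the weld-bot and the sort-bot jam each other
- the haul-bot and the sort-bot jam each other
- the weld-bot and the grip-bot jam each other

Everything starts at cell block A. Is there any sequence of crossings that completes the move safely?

1. Guard goes to cell block B with the haul-bot and the weld-bot.
2. Guard goes back to cell block A with the haul-bot.
3. Guard goes to cell block B with the haul-bot and the paint-bot.
4. Guard goes back to cell block A with the haul-bot.
5. Guard goes to cell block B with the grip-bot and the sort-bot.
6. Guard goes back to cell block A with the weld-bot.
7. Guard goes to cell block B with the haul-bot and the weld-bot.

Yes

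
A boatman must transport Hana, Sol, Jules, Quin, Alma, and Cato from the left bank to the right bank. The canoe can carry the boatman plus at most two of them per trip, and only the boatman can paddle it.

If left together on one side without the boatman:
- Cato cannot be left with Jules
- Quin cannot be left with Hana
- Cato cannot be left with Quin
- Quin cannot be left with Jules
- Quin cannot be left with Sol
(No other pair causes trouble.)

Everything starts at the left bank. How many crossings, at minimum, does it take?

Counting alone: the boatman can take at most 2 across per trip to the right bank, so moving all 6 needs at least 3 loaded trips out, with a return between consecutive ones — at least 5 crossings.
The safety rule pushes this higher. Following every safe sequence of crossings, the most of the 6 that can be at the right bank as the canoe arrives there on crossings 5, 7 is 4, 5 respectively — never all 6.
So no plan with fewer than 9 crossings exists, and this one achieves 9:
1. Boatman goes to the right bank with Jules and Quin.
2. Boatman goes back to the left bank with Jules.
3. Boatman goes to the right bank with Hana and Jules.
4. Boatman goes back to the left bank with Quin.
5. Boatman goes to the right bank with Quin and Sol.
6. Boatman goes back to the left bank with Quin.
7. Boatman goes to the right bank with Alma and Quin.
8. Boatman goes back to the left bank with Quin.
9. Boatman goes to the right bank with Cato and Quin.

9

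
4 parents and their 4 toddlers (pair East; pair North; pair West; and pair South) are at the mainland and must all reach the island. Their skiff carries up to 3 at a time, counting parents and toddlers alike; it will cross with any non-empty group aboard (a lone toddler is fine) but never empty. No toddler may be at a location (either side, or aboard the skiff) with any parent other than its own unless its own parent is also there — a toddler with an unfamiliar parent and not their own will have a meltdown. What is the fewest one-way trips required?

9

Counting alone: each trip to the island takes at most 3 across and each return brings at least 1 back, so after t trips out (and t−1 returns) at most 3t − (t−1) of the 8 are across; that first reaches 8 at t = 4, so at least 7 crossings are needed.
The safety rule pushes this higher. Following every safe sequence of crossings, the most of the 8 that can be at the island as the skiff arrives there on crossing 7 is 7 — never all 8.
So no plan with fewer than 9 crossings exists, and this one achieves 9:
1. parent East and toddler East cross → the island.
2. parent East crosses ← the mainland.
3. parent East, parent North, and toddler North cross → the island.
4. parent East and toddler East cross ← the mainland.
5. parent East, parent South, and parent West cross → the island.
6. toddler North crosses ← the mainland.
7. toddler East and toddler North cross → the island.
8. toddler East crosses ← the mainland.
9. toddler East, toddler South, and toddler West cross → the island.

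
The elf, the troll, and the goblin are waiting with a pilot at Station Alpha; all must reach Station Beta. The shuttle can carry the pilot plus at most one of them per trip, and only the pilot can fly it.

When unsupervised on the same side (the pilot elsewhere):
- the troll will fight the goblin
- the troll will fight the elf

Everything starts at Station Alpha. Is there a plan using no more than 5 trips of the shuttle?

No

Counting alone: the pilot can take at most 1 across per trip to Station Beta, so moving all 3 needs at least 3 loaded trips out, with a return between consecutive ones — at least 5 crossings.
The safety rule pushes this higher. Following every safe sequence of crossings, the most of the 3 that can be at Station Beta as the shuttle arrives there on crossing 5 is 2 — never all 3.
So the move cannot be finished within 5 crossings. (The shortest complete plan takes 7:)
1. Pilot goes to Station Beta with the troll.
2. Pilot goes back to Station Alpha alone.
3. Pilot goes to Station Beta with the elf.
4. Pilot goes back to Station Alpha with the troll.
5. Pilot goes to Station Beta with the goblin.
6. Pilot goes back to Station Alpha alone.
7. Pilot goes to Station Beta with the troll.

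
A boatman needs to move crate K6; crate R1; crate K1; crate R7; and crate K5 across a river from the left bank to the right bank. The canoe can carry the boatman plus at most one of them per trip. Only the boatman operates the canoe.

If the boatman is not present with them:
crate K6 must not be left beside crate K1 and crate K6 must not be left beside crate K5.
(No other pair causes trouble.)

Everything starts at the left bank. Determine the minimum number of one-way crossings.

Counting alone: the boatman can take at most 1 across per trip to the right bank, so moving all 5 needs at least 5 loaded trips out, with a return between consecutive ones — at least 9 crossings.
The safety rule pushes this higher. Following every safe sequence of crossings, the most of the 5 that can be at the right bank as the canoe arrives there on crossing 9 is 4 — never all 5.
So no plan with fewer than 11 crossings exists, and this one achieves 11:
1. Boatman goes to the right bank with crate K6.  [the left bank: crate K1, crate K5, crate R1, crate R7 | the right bank: crate K6]
2. Boatman goes back to the left bank alone.  [the left bank: crate K1, crate K5, crate R1, crate R7 | the right bank: crate K6]
3. Boatman goes to the right bank with crate R1.  [the left bank: crate K1, crate K5, crate R7 | the right bank: crate K6, crate R1]
4. Boatman goes back to the left bank alone.  [the left bank: crate K1, crate K5, crate R7 | the right bank: crate K6, crate R1]
5. Boatman goes to the right bank with crate K1.  [the left bank: crate K5, crate R7 | the right bank: crate K1, crate K6, crate R1]
6. Boatman goes back to the left bank with crate K6.  [the left bank: crate K5, crate K6, crate R7 | the right bank: crate K1, crate R1]
7. Boatman goes to the right bank with crate K5.  [the left bank: crate K6, crate R7 | the right bank: crate K1, crate K5, crate R1]
8. Boatman goes back to the left bank alone.  [the left bank: crate K6, crate R7 | the right bank: crate K1, crate K5, crate R1]
9. Boatman goes to the right bank with crate R7.  [the left bank: crate K6 | the right bank: crate K1, crate K5, crate R1, crate R7]
10. Boatman goes back to the left bank alone.  [the left bank: crate K6 | the right bank: crate K1, crate K5, crate R1, crate R7]
11. Boatman goes to the right bank with crate K6.  [the left bank: — | the right bank: crate K1, crate K5, crate K6, crate R1, crate R7]

11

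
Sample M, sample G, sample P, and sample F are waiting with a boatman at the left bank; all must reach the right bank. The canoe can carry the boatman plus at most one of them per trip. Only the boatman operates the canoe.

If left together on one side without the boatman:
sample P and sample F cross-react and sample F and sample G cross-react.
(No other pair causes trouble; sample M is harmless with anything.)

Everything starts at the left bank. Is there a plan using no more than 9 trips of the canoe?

Yes

Yes — this plan uses 9 crossings (≤ 9):
1. Boatman goes to the right bank with sample F.
2. Boatman goes back to the left bank alone.
3. Boatman goes to the right bank with sample M.
4. Boatman goes back to the left bank alone.
5. Boatman goes to the right bank with sample G.
6. Boatman goes back to the left bank with sample F.
7. Boatman goes to the right bank with sample P.
8. Boatman goes back to the left bank alone.
9. Boatman goes to the right bank with sample F.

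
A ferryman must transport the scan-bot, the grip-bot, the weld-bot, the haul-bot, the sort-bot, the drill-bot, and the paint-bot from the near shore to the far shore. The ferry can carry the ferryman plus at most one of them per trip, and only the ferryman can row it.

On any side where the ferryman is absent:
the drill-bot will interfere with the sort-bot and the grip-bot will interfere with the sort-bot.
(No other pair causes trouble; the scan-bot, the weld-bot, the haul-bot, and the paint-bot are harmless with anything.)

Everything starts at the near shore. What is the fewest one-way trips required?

15

Counting alone: the ferryman can take at most 1 across per trip to the far shore, so moving all 7 needs at least 7 loaded trips out, with a return between consecutive ones — at least 13 crossings.
The safety rule pushes this higher. Following every safe sequence of crossings, the most of the 7 that can be at the far shore as the ferry arrives there on crossing 13 is 6 — never all 7.
So no plan with fewer than 15 crossings exists, and this one achieves 15:
1. Ferryman goes to the far shore with the sort-bot.
2. Ferryman goes back to the near shore alone.
3. Ferryman goes to the far shore with the scan-bot.
4. Ferryman goes back to the near shore alone.
5. Ferryman goes to the far shore with the grip-bot.
6. Ferryman goes back to the near shore with the sort-bot.
7. Ferryman goes to the far shore with the drill-bot.
8. Ferryman goes back to the near shore alone.
9. Ferryman goes to the far shore with the weld-bot.
10. Ferryman goes back to the near shore alone.
11. Ferryman goes to the far shore with the haul-bot.
12. Ferryman goes back to the near shore alone.
13. Ferryman goes to the far shore with the paint-bot.
14. Ferryman goes back to the near shore alone.
15. Ferryman goes to the far shore with the sort-bot.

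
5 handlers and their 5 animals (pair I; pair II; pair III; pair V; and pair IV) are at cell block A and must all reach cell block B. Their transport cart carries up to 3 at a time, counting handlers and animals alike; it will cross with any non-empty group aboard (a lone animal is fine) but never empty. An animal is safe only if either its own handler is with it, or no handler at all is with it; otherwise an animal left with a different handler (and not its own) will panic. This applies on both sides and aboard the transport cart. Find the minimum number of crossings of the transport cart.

Counting alone: each trip to cell block B takes at most 3 across and each return brings at least 1 back, so after t trips out (and t−1 returns) at most 3t − (t−1) of the 10 are across; that first reaches 10 at t = 5, so at least 9 crossings are needed.
The safety rule pushes this higher. Following every safe sequence of crossings, the most of the 10 that can be at cell block B as the transport cart arrives there on crossing 9 is 9 — never all 10.
So no plan with fewer than 11 crossings exists, and this one achieves 11:
1. animal I and handler I cross → cell block B.
2. handler I crosses ← cell block A.
3. animal II, animal III, and animal V cross → cell block B.
4. animal I crosses ← cell block A.
5. handler II, handler III, and handler V cross → cell block B.
6. animal II and handler II cross ← cell block A.
7. handler I, handler II, and handler IV cross → cell block B.
8. animal III crosses ← cell block A.
9. animal I and animal II cross → cell block B.
10. animal I crosses ← cell block A.
11. animal I, animal III, and animal IV cross → cell block B.

11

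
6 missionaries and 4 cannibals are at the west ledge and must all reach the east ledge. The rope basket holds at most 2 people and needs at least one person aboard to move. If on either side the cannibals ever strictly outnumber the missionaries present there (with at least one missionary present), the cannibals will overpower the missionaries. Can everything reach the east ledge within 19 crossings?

Yes

Yes — this plan uses 17 crossings (≤ 19):
1. 2 cannibals → the east ledge.  (the west ledge: 6M 2C; the east ledge: 0M 2C)
2. 1 cannibal ← the west ledge.  (the west ledge: 6M 3C; the east ledge: 0M 1C)
3. 2 cannibals → the east ledge.  (the west ledge: 6M 1C; the east ledge: 0M 3C)
4. 1 cannibal ← the west ledge.  (the west ledge: 6M 2C; the east ledge: 0M 2C)
5. 2 missionaries → the east ledge.  (the west ledge: 4M 2C; the east ledge: 2M 2C)
6. 1 cannibal ← the west ledge.  (the west ledge: 4M 3C; the east ledge: 2M 1C)
7. 1 missionary and 1 cannibal → the east ledge.  (the west ledge: 3M 2C; the east ledge: 3M 2C)
8. 1 cannibal ← the west ledge.  (the west ledge: 3M 3C; the east ledge: 3M 1C)
9. 2 cannibals → the east ledge.  (the west ledge: 3M 1C; the east ledge: 3M 3C)
10. 1 cannibal ← the west ledge.  (the west ledge: 3M 2C; the east ledge: 3M 2C)
11. 1 missionary and 1 cannibal → the east ledge.  (the west ledge: 2M 1C; the east ledge: 4M 3C)
12. 1 cannibal ← the west ledge.  (the west ledge: 2M 2C; the east ledge: 4M 2C)
13. 2 cannibals → the east ledge.  (the west ledge: 2M 0C; the east ledge: 4M 4C)
14. 1 cannibal ← the west ledge.  (the west ledge: 2M 1C; the east ledge: 4M 3C)
15. 1 missionary and 1 cannibal → the east ledge.  (the west ledge: 1M 0C; the east ledge: 5M 4C)
16. 1 cannibal ← the west ledge.  (the west ledge: 1M 1C; the east ledge: 5M 3C)
17. 1 missionary and 1 cannibal → the east ledge.  (the west ledge: 0M 0C; the east ledge: 6M 4C)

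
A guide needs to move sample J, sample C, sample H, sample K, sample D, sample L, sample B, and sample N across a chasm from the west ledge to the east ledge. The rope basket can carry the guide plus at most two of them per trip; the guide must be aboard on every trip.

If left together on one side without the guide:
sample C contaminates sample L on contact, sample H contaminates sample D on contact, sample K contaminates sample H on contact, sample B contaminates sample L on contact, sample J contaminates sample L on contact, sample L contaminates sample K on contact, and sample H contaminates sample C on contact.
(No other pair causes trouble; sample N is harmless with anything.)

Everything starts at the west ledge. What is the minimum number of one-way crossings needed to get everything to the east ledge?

Counting alone: the guide can take at most 2 across per trip to the east ledge, so moving all 8 needs at least 4 loaded trips out, with a return between consecutive ones — at least 7 crossings.
The safety rule pushes this higher. Following every safe sequence of crossings, the most of the 8 that can be at the east ledge as the rope basket arrives there on crossing 7 is 6 — never all 8.
So no plan with fewer than 9 crossings exists, and this one achieves 9:
1. Guide goes to the east ledge with sample H and sample L.
2. Guide goes back to the west ledge alone.
3. Guide goes to the east ledge with sample B and sample J.
4. Guide goes back to the west ledge with sample L.
5. Guide goes to the east ledge with sample C and sample K.
6. Guide goes back to the west ledge with sample H.
7. Guide goes to the east ledge with sample D and sample N.
8. Guide goes back to the west ledge alone.
9. Guide goes to the east ledge with sample H and sample L.

9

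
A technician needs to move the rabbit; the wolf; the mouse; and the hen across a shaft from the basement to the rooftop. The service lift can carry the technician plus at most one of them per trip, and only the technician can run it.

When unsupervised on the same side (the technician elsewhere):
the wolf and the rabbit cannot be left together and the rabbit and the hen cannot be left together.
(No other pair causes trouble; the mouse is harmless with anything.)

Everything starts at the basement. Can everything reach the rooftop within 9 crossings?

Yes

Yes — this plan uses 9 crossings (≤ 9):
1. Technician goes to the rooftop with the rabbit.  [the basement: the hen, the mouse, the wolf | the rooftop: the rabbit]
2. Technician goes back to the basement alone.  [the basement: the hen, the mouse, the wolf | the rooftop: the rabbit]
3. Technician goes to the rooftop with the wolf.  [the basement: the hen, the mouse | the rooftop: the rabbit, the wolf]
4. Technician goes back to the basement with the rabbit.  [the basement: the hen, the mouse, the rabbit | the rooftop: the wolf]
5. Technician goes to the rooftop with the hen.  [the basement: the mouse, the rabbit | the rooftop: the hen, the wolf]
6. Technician goes back to the basement alone.  [the basement: the mouse, the rabbit | the rooftop: the hen, the wolf]
7. Technician goes to the rooftop with the mouse.  [the basement: the rabbit | the rooftop: the hen, the mouse, the wolf]
8. Technician goes back to the basement alone.  [the basement: the rabbit | the rooftop: the hen, the mouse, the wolf]
9. Technician goes to the rooftop with the rabbit.  [the basement: — | the rooftop: the hen, the mouse, the rabbit, the wolf]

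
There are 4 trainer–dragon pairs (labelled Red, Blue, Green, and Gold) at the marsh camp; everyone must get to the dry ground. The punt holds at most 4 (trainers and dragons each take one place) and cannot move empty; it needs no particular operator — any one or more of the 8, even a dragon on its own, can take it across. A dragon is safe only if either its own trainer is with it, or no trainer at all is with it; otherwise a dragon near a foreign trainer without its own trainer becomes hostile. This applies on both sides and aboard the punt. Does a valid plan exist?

Yes

1. dragon Red and trainer Red cross → the dry ground.
2. trainer Red crosses ← the marsh camp.
3. trainer Blue, trainer Gold, trainer Green, and trainer Red cross → the dry ground.
4. dragon Red crosses ← the marsh camp.
5. dragon Blue, dragon Gold, dragon Green, and dragon Red cross → the dry ground.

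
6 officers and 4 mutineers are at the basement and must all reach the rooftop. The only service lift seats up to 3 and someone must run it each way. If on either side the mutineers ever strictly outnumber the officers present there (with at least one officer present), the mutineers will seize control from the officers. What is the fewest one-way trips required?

9

Counting alone: each trip to the rooftop takes at most 3 across and each return brings at least 1 back, so after t trips out (and t−1 returns) at most 3t − (t−1) of the 10 are across; that first reaches 10 at t = 5, so at least 9 crossings are needed.
The plan below uses exactly 9 crossings, so it is optimal:
1. 2 mutineers → the rooftop.  (the basement: 6O 2M; the rooftop: 0O 2M)
2. 1 mutineer ← the basement.  (the basement: 6O 3M; the rooftop: 0O 1M)
3. 3 mutineers → the rooftop.  (the basement: 6O 0M; the rooftop: 0O 4M)
4. 1 mutineer ← the basement.  (the basement: 6O 1M; the rooftop: 0O 3M)
5. 3 officers → the rooftop.  (the basement: 3O 1M; the rooftop: 3O 3M)
6. 1 mutineer ← the basement.  (the basement: 3O 2M; the rooftop: 3O 2M)
7. 1 officer and 2 mutineers → the rooftop.  (the basement: 2O 0M; the rooftop: 4O 4M)
8. 1 mutineer ← the basement.  (the basement: 2O 1M; the rooftop: 4O 3M)
9. 2 officers and 1 mutineer → the rooftop.  (the basement: 0O 0M; the rooftop: 6O 4M)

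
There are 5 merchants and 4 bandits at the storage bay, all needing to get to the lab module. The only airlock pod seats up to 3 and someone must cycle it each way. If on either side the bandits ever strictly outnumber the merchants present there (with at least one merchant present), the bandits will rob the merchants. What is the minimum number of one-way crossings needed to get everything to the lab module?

7

Counting alone: each trip to the lab module takes at most 3 across and each return brings at least 1 back, so after t trips out (and t−1 returns) at most 3t − (t−1) of the 9 are across; that first reaches 9 at t = 4, so at least 7 crossings are needed.
The plan below uses exactly 7 crossings, so it is optimal:
1. 3 bandits → the lab module.  (the storage bay: 5M 1B; the lab module: 0M 3B)
2. 1 bandit ← the storage bay.  (the storage bay: 5M 2B; the lab module: 0M 2B)
3. 3 merchants → the lab module.  (the storage bay: 2M 2B; the lab module: 3M 2B)
4. 1 merchant ← the storage bay.  (the storage bay: 3M 2B; the lab module: 2M 2B)
5. 2 merchants and 1 bandit → the lab module.  (the storage bay: 1M 1B; the lab module: 4M 3B)
6. 1 merchant ← the storage bay.  (the storage bay: 2M 1B; the lab module: 3M 3B)
7. 2 merchants and 1 bandit → the lab module.  (the storage bay: 0M 0B; the lab module: 5M 4B)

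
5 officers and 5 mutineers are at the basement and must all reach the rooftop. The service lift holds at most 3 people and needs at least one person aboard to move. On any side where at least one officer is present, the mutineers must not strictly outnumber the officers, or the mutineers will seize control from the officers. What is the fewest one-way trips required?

Counting alone: each trip to the rooftop takes at most 3 across and each return brings at least 1 back, so after t trips out (and t−1 returns) at most 3t − (t−1) of the 10 are across; that first reaches 10 at t = 5, so at least 9 crossings are needed.
The safety rule pushes this higher. Following every safe sequence of crossings, the most of the 10 that can be at the rooftop as the service lift arrives there on crossing 9 is 9 — never all 10.
So no plan with fewer than 11 crossings exists, and this one achieves 11:
1. 2 mutineers → the rooftop.  (the basement: 5O 3M; the rooftop: 0O 2M)
2. 1 mutineer ← the basement.  (the basement: 5O 4M; the rooftop: 0O 1M)
3. 3 mutineers → the rooftop.  (the basement: 5O 1M; the rooftop: 0O 4M)
4. 1 mutineer ← the basement.  (the basement: 5O 2M; the rooftop: 0O 3M)
5. 3 officers → the rooftop.  (the basement: 2O 2M; the rooftop: 3O 3M)
6. 1 officer and 1 mutineer ← the basement.  (the basement: 3O 3M; the rooftop: 2O 2M)
7. 3 officers → the rooftop.  (the basement: 0O 3M; the rooftop: 5O 2M)
8. 1 mutineer ← the basement.  (the basement: 0O 4M; the rooftop: 5O 1M)
9. 2 mutineers → the rooftop.  (the basement: 0O 2M; the rooftop: 5O 3M)
10. 1 mutineer ← the basement.  (the basement: 0O 3M; the rooftop: 5O 2M)
11. 3 mutineers → the rooftop.  (the basement: 0O 0M; the rooftop: 5O 5M)

11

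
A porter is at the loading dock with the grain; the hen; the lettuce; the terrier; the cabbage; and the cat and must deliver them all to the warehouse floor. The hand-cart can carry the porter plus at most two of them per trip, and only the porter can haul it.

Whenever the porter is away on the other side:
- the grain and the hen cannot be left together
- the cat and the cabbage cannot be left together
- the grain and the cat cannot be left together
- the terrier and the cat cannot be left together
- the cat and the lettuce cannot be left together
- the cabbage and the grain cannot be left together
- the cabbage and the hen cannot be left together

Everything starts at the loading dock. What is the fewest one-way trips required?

Whatever the first load, the items left behind include a forbidden pair without the porter. No opening move is safe, so no plan exists.

impossible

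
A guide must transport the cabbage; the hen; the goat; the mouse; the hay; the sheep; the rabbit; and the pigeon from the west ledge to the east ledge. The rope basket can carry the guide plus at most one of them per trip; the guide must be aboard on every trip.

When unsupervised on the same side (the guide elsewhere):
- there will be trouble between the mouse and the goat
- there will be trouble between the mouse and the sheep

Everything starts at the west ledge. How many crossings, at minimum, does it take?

17

Counting alone: the guide can take at most 1 across per trip to the east ledge, so moving all 8 needs at least 8 loaded trips out, with a return between consecutive ones — at least 15 crossings.
The safety rule pushes this higher. Following every safe sequence of crossings, the most of the 8 that can be at the east ledge as the rope basket arrives there on crossing 15 is 7 — never all 8.
So no plan with fewer than 17 crossings exists, and this one achieves 17:
1. Guide goes to the east ledge with the mouse.  [the west ledge: the cabbage, the goat, the hay, the hen, the pigeon, the rabbit, the sheep | the east ledge: the mouse]
2. Guide goes back to the west ledge alone.  [the west ledge: the cabbage, the goat, the hay, the hen, the pigeon, the rabbit, the sheep | the east ledge: the mouse]
3. Guide goes to the east ledge with the cabbage.  [the west ledge: the goat, the hay, the hen, the pigeon, the rabbit, the sheep | the east ledge: the cabbage, the mouse]
4. Guide goes back to the west ledge alone.  [the west ledge: the goat, the hay, the hen, the pigeon, the rabbit, the sheep | the east ledge: the cabbage, the mouse]
5. Guide goes to the east ledge with the hen.  [the west ledge: the goat, the hay, the pigeon, the rabbit, the sheep | the east ledge: the cabbage, the hen, the mouse]
6. Guide goes back to the west ledge alone.  [the west ledge: the goat, the hay, the pigeon, the rabbit, the sheep | the east ledge: the cabbage, the hen, the mouse]
7. Guide goes to the east ledge with the goat.  [the west ledge: the hay, the pigeon, the rabbit, the sheep | the east ledge: the cabbage, the goat, the hen, the mouse]
8. Guide goes back to the west ledge with the mouse.  [the west ledge: the hay, the mouse, the pigeon, the rabbit, the sheep | the east ledge: the cabbage, the goat, the hen]
9. Guide goes to the east ledge with the sheep.  [the west ledge: the hay, the mouse, the pigeon, the rabbit | the east ledge: the cabbage, the goat, the hen, the sheep]
10. Guide goes back to the west ledge alone.  [the west ledge: the hay, the mouse, the pigeon, the rabbit | the east ledge: the cabbage, the goat, the hen, the sheep]
11. Guide goes to the east ledge with the hay.  [the west ledge: the mouse, the pigeon, the rabbit | the east ledge: the cabbage, the goat, the hay, the hen, the sheep]
12. Guide goes back to the west ledge alone.  [the west ledge: the mouse, the pigeon, the rabbit | the east ledge: the cabbage, the goat, the hay, the hen, the sheep]
13. Guide goes to the east ledge with the rabbit.  [the west ledge: the mouse, the pigeon | the east ledge: the cabbage, the goat, the hay, the hen, the rabbit, the sheep]
14. Guide goes back to the west ledge alone.  [the west ledge: the mouse, the pigeon | the east ledge: the cabbage, the goat, the hay, the hen, the rabbit, the sheep]
15. Guide goes to the east ledge with the pigeon.  [the west ledge: the mouse | the east ledge: the cabbage, the goat, the hay, the hen, the pigeon, the rabbit, the sheep]
16. Guide goes back to the west ledge alone.  [the west ledge: the mouse | the east ledge: the cabbage, the goat, the hay, the hen, the pigeon, the rabbit, the sheep]
17. Guide goes to the east ledge with the mouse.  [the west ledge: — | the east ledge: the cabbage, the goat, the hay, the hen, the mouse, the pigeon, the rabbit, the sheep]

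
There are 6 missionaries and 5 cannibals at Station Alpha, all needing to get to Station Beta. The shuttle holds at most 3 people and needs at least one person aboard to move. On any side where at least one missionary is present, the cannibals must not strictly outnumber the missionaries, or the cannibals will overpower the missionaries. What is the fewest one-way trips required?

9

Counting alone: each trip to Station Beta takes at most 3 across and each return brings at least 1 back, so after t trips out (and t−1 returns) at most 3t − (t−1) of the 11 are across; that first reaches 11 at t = 5, so at least 9 crossings are needed.
The plan below uses exactly 9 crossings, so it is optimal:
1. 3 cannibals → Station Beta.  (Station Alpha: 6M 2C; Station Beta: 0M 3C)
2. 1 cannibal ← Station Alpha.  (Station Alpha: 6M 3C; Station Beta: 0M 2C)
3. 3 missionaries → Station Beta.  (Station Alpha: 3M 3C; Station Beta: 3M 2C)
4. 1 missionary ← Station Alpha.  (Station Alpha: 4M 3C; Station Beta: 2M 2C)
5. 2 missionaries and 1 cannibal → Station Beta.  (Station Alpha: 2M 2C; Station Beta: 4M 3C)
6. 1 missionary ← Station Alpha.  (Station Alpha: 3M 2C; Station Beta: 3M 3C)
7. 2 missionaries and 1 cannibal → Station Beta.  (Station Alpha: 1M 1C; Station Beta: 5M 4C)
8. 1 missionary ← Station Alpha.  (Station Alpha: 2M 1C; Station Beta: 4M 4C)
9. 2 missionaries and 1 cannibal → Station Beta.  (Station Alpha: 0M 0C; Station Beta: 6M 5C)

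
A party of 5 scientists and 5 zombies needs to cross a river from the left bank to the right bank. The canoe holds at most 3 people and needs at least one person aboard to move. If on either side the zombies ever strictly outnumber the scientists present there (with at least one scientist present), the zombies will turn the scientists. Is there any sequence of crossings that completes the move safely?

1. 2 zombies → the right bank.  (the left bank: 5S 3Z; the right bank: 0S 2Z)
2. 1 zombie ← the left bank.  (the left bank: 5S 4Z; the right bank: 0S 1Z)
3. 3 zombies → the right bank.  (the left bank: 5S 1Z; the right bank: 0S 4Z)
4. 1 zombie ← the left bank.  (the left bank: 5S 2Z; the right bank: 0S 3Z)
5. 3 scientists → the right bank.  (the left bank: 2S 2Z; the right bank: 3S 3Z)
6. 1 scientist and 1 zombie ← the left bank.  (the left bank: 3S 3Z; the right bank: 2S 2Z)
7. 3 scientists → the right bank.  (the left bank: 0S 3Z; the right bank: 5S 2Z)
8. 1 zombie ← the left bank.  (the left bank: 0S 4Z; the right bank: 5S 1Z)
9. 2 zombies → the right bank.  (the left bank: 0S 2Z; the right bank: 5S 3Z)
10. 1 zombie ← the left bank.  (the left bank: 0S 3Z; the right bank: 5S 2Z)
11. 3 zombies → the right bank.  (the left bank: 0S 0Z; the right bank: 5S 5Z)

Yes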